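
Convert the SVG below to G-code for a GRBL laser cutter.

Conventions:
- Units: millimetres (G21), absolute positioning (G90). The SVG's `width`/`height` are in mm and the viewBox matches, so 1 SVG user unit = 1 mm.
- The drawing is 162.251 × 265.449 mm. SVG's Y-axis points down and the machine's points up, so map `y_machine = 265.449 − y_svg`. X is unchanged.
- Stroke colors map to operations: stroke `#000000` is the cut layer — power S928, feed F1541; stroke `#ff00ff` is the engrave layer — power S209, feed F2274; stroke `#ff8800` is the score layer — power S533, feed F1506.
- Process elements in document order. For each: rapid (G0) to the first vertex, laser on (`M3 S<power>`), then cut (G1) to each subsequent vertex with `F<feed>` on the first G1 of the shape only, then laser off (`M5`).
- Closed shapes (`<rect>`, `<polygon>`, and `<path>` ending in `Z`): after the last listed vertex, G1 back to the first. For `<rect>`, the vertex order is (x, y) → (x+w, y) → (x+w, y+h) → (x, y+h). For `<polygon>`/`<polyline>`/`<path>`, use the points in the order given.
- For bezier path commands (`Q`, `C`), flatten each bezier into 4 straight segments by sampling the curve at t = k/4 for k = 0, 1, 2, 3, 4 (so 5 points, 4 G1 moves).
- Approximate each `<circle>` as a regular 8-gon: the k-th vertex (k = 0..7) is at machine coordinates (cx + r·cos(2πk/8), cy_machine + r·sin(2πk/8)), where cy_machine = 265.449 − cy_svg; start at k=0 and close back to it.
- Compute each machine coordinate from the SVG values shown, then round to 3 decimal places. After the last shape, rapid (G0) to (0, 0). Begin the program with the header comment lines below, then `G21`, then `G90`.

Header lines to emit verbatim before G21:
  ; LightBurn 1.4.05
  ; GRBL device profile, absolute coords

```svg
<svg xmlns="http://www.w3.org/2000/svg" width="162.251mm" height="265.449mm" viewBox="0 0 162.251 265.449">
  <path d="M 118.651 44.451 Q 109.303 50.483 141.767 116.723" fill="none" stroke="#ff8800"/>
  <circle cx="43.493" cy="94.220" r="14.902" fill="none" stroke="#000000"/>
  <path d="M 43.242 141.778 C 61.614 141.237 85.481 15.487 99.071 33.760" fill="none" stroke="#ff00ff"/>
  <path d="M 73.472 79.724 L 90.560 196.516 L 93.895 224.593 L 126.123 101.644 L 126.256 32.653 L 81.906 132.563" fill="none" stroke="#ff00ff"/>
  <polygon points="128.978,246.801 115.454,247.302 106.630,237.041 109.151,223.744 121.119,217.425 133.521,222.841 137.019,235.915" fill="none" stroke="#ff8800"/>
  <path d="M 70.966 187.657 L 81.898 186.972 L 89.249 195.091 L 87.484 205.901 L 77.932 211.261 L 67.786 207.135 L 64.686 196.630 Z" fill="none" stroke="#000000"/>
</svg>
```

Since the viewBox matches the mm dimensions, user units are millimetres directly. The only transform is the Y-flip y_m = 265.449 − y_svg.

Shape 1 is a quadratic bezier drawn with `<path>`. Its stroke #ff8800 means score at S533, F1506. After flipping Y the toolpath is (118.651,220.998) → (116.590,214.219) → (119.756,199.914) → (128.148,178.083) → (141.767,148.726).

Shape 2 is a circle drawn with `<circle>`. Its stroke #000000 means cut at S928, F1541. After flipping Y the toolpath is (58.395,171.229) → (54.030,181.766) → (43.493,186.131) → (32.956,181.766) → (28.591,171.229) → (32.956,160.692) → (43.493,156.327) → (54.030,160.692) → (58.395,171.229), returning to the start.

Shape 3 is a cubic bezier drawn with `<path>`. Its stroke #ff00ff means engrave at S209, F2274. After flipping Y the toolpath is (43.242,123.671) → (57.805,143.347) → (72.950,184.735) → (87.198,222.596) → (99.071,231.689).

Shape 4 is a open polyline drawn with `<path>`. Its stroke #ff00ff means engrave at S209, F2274. After flipping Y the toolpath is (73.472,185.725) → (90.560,68.933) → (93.895,40.856) → (126.123,163.805) → (126.256,232.796) → (81.906,132.886).

Shape 5 is a regular polygon drawn with `<polygon>`. Its stroke #ff8800 means score at S533, F1506. After flipping Y the toolpath is (128.978,18.648) → (115.454,18.147) → (106.630,28.408) → (109.151,41.705) → (121.119,48.024) → (133.521,42.608) → (137.019,29.534) → (128.978,18.648), returning to the start.

Shape 6 is a regular polygon drawn with `<path>`. Its stroke #000000 means cut at S928, F1541. After flipping Y the toolpath is (70.966,77.792) → (81.898,78.477) → (89.249,70.358) → (87.484,59.548) → (77.932,54.188) → (67.786,58.314) → (64.686,68.819) → (70.966,77.792), returning to the start.

; LightBurn 1.4.05
; GRBL device profile, absolute coords
G21
G90
G0 X118.651 Y220.998
M3 S533
G1 X116.590 Y214.219 F1506
G1 X119.756 Y199.914
G1 X128.148 Y178.083
G1 X141.767 Y148.726
M5
G0 X58.395 Y171.229
M3 S928
G1 X54.030 Y181.766 F1541
G1 X43.493 Y186.131
G1 X32.956 Y181.766
G1 X28.591 Y171.229
G1 X32.956 Y160.692
G1 X43.493 Y156.327
G1 X54.030 Y160.692
G1 X58.395 Y171.229
M5
G0 X43.242 Y123.671
M3 S209
G1 X57.805 Y143.347 F2274
G1 X72.950 Y184.735
G1 X87.198 Y222.596
G1 X99.071 Y231.689
M5
G0 X73.472 Y185.725
M3 S209
G1 X90.560 Y68.933 F2274
G1 X93.895 Y40.856
G1 X126.123 Y163.805
G1 X126.256 Y232.796
G1 X81.906 Y132.886
M5
G0 X128.978 Y18.648
M3 S533
G1 X115.454 Y18.147 F1506
G1 X106.630 Y28.408
G1 X109.151 Y41.705
G1 X121.119 Y48.024
G1 X133.521 Y42.608
G1 X137.019 Y29.534
G1 X128.978 Y18.648
M5
G0 X70.966 Y77.792
M3 S928
G1 X81.898 Y78.477 F1541
G1 X89.249 Y70.358
G1 X87.484 Y59.548
G1 X77.932 Y54.188
G1 X67.786 Y58.314
G1 X64.686 Y68.819
G1 X70.966 Y77.792
M5
G0 X0.000 Y0.000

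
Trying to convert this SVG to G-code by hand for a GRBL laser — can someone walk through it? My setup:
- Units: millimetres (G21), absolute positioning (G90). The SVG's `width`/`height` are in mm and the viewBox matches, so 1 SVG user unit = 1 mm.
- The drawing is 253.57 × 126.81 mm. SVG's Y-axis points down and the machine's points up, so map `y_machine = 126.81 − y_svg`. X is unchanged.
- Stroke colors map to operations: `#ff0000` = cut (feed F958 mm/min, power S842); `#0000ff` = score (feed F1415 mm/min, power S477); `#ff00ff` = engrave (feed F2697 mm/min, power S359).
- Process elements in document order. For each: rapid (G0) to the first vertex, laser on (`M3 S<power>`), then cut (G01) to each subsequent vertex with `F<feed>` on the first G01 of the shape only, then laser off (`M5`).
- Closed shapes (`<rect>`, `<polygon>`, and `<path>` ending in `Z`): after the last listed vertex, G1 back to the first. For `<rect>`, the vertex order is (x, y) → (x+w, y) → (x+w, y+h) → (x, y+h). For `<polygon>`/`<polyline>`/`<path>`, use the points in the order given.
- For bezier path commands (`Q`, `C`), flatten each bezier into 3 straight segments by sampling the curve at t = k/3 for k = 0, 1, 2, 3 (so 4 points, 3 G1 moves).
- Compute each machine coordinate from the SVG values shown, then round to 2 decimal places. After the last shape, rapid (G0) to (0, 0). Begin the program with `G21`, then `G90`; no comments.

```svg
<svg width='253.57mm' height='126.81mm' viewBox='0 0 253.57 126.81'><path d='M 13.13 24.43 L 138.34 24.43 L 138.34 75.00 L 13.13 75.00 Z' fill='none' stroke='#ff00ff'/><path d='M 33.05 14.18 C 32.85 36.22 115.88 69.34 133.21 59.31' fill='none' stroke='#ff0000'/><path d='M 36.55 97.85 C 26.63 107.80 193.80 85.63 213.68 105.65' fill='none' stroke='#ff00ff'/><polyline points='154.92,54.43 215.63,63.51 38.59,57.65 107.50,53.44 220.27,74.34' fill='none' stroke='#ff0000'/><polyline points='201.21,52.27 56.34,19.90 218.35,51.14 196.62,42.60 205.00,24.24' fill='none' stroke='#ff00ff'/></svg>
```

G21
G90
G0 X13.13 Y102.38
M3 S359
G01 X138.34 Y102.38 F2697
G01 X138.34 Y51.81
G01 X13.13 Y51.81
G01 X13.13 Y102.38
M5
G0 X33.05 Y112.63
M3 S842
G01 X55.08 Y88.91 F958
G01 X99.50 Y69.84
G01 X133.21 Y67.50
M5
G0 X36.55 Y28.96
M3 S359
G01 X73.65 Y26.96 F2697
G01 X156.72 Y29.87
G01 X213.68 Y21.16
M5
G0 X154.92 Y72.38
M3 S842
G01 X215.63 Y63.30 F958
G01 X38.59 Y69.16
G01 X107.50 Y73.37
G01 X220.27 Y52.47
M5
G0 X201.21 Y74.54
M3 S359
G01 X56.34 Y106.91 F2697
G01 X218.35 Y75.67
G01 X196.62 Y84.21
G01 X205.00 Y102.57
M5
G0 X0.00 Y0.00

1 u = 1 mm; y_m = 126.81 − y.

[1] `<path>` rectangle, #ff00ff→engrave S359 F2697: (13.13,102.38) → (138.34,102.38) → (138.34,51.81) → (13.13,51.81) → (13.13,102.38) (closed)

[2] `<path>` cubic bezier, #ff0000→cut S842 F958: (33.05,112.63) → (55.08,88.91) → (99.50,69.84) → (133.21,67.50)

[3] `<path>` cubic bezier, #ff00ff→engrave S359 F2697: (36.55,28.96) → (73.65,26.96) → (156.72,29.87) → (213.68,21.16)

[4] `<polyline>` open polyline, #ff0000→cut S842 F958: (154.92,72.38) → (215.63,63.30) → (38.59,69.16) → (107.50,73.37) → (220.27,52.47)

[5] `<polyline>` open polyline, #ff00ff→engrave S359 F2697: (201.21,74.54) → (56.34,106.91) → (218.35,75.67) → (196.62,84.21) → (205.00,102.57)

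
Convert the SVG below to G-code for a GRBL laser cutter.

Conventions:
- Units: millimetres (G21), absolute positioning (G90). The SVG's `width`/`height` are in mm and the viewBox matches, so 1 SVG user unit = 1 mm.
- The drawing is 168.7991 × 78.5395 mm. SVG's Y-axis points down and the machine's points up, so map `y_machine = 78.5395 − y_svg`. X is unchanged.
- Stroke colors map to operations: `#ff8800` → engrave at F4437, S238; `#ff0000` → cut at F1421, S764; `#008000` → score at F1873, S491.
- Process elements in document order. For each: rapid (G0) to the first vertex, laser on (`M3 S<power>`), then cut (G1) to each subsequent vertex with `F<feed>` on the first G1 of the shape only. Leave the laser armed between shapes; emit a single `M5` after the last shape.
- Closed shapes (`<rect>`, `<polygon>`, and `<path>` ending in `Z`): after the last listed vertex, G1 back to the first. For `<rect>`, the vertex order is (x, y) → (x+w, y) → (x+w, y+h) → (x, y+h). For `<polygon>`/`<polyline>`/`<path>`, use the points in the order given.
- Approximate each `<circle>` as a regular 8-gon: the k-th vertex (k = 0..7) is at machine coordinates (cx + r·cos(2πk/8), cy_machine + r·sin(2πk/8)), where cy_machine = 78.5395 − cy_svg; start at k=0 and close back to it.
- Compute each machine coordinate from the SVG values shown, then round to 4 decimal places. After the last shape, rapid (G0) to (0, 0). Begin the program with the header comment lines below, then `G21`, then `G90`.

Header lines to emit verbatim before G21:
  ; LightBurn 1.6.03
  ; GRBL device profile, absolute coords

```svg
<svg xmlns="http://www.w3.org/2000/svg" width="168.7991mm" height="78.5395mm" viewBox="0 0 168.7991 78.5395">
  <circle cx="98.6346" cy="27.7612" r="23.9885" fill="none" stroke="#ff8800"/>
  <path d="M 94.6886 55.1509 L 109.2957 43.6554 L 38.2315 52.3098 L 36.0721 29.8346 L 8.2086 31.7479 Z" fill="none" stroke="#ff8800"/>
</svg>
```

Since the viewBox matches the mm dimensions, user units are millimetres directly. The only transform is the Y-flip y_m = 78.5395 − y_svg.

Shape 1 is a circle drawn with `<circle>`. Its stroke #ff8800 means engrave at S238, F4437. After flipping Y the toolpath is (122.6231,50.7783) → (115.5970,67.7407) → (98.6346,74.7668) → (81.6722,67.7407) → (74.6461,50.7783) → (81.6722,33.8159) → (98.6346,26.7898) → (115.5970,33.8159) → (122.6231,50.7783), returning to the start.

Shape 2 is a closed polygon drawn with `<path>`. Its stroke #ff8800 means engrave at S238, F4437. After flipping Y the toolpath is (94.6886,23.3886) → (109.2957,34.8841) → (38.2315,26.2297) → (36.0721,48.7049) → (8.2086,46.7916) → (94.6886,23.3886), returning to the start.

; LightBurn 1.6.03
; GRBL device profile, absolute coords
G21
G90
G0 X122.6231 Y50.7783
M3 S238
G1 X115.5970 Y67.7407 F4437
G1 X98.6346 Y74.7668
G1 X81.6722 Y67.7407
G1 X74.6461 Y50.7783
G1 X81.6722 Y33.8159
G1 X98.6346 Y26.7898
G1 X115.5970 Y33.8159
G1 X122.6231 Y50.7783
G0 X94.6886 Y23.3886
M3 S238
G1 X109.2957 Y34.8841 F4437
G1 X38.2315 Y26.2297
G1 X36.0721 Y48.7049
G1 X8.2086 Y46.7916
G1 X94.6886 Y23.3886
M5
G0 X0.0000 Y0.0000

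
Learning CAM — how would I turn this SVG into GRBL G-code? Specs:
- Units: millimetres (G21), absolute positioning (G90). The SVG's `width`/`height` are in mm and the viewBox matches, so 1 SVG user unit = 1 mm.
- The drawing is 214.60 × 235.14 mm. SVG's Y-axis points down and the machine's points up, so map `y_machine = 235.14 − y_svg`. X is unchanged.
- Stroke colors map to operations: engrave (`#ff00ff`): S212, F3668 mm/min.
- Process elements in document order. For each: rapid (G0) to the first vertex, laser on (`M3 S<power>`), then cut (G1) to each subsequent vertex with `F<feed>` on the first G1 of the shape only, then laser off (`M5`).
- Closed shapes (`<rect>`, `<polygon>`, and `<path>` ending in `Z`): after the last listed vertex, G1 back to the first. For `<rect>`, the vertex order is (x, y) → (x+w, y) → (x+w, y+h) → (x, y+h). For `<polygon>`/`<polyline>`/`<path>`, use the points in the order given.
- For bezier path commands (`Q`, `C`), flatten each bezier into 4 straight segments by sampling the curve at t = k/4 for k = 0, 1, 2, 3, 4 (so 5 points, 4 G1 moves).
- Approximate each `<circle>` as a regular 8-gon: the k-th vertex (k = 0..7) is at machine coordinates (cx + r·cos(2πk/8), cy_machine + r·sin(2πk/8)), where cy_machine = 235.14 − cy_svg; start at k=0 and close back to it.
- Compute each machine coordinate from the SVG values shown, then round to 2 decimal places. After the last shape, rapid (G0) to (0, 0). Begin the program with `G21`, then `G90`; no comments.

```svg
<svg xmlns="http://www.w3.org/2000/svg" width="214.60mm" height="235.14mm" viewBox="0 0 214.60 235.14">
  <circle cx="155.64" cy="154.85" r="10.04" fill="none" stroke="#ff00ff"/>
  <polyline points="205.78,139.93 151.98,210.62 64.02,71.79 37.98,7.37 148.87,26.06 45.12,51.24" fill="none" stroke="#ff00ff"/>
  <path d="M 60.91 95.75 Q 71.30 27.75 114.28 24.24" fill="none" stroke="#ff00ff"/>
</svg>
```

G21
G90
G0 X165.68 Y80.29
M3 S212
G1 X162.74 Y87.39 F3668
G1 X155.64 Y90.33
G1 X148.54 Y87.39
G1 X145.60 Y80.29
G1 X148.54 Y73.19
G1 X155.64 Y70.25
G1 X162.74 Y73.19
G1 X165.68 Y80.29
M5
G0 X205.78 Y95.21
M3 S212
G1 X151.98 Y24.52 F3668
G1 X64.02 Y163.35
G1 X37.98 Y227.77
G1 X148.87 Y209.08
G1 X45.12 Y183.90
M5
G0 X60.91 Y139.39
M3 S212
G1 X68.14 Y169.36 F3668
G1 X79.45 Y191.27
G1 X94.83 Y205.11
G1 X114.28 Y210.90
M5
G0 X0.00 Y0.00

Since the viewBox matches the mm dimensions, user units are millimetres directly. The only transform is the Y-flip y_m = 235.14 − y_svg.

Shape 1 is a circle drawn with `<circle>`. Its stroke #ff00ff means engrave at S212, F3668. After flipping Y the toolpath is (165.68,80.29) → (162.74,87.39) → (155.64,90.33) → (148.54,87.39) → (145.60,80.29) → (148.54,73.19) → (155.64,70.25) → (162.74,73.19) → (165.68,80.29), returning to the start.

Shape 2 is a open polyline drawn with `<polyline>`. Its stroke #ff00ff means engrave at S212, F3668. After flipping Y the toolpath is (205.78,95.21) → (151.98,24.52) → (64.02,163.35) → (37.98,227.77) → (148.87,209.08) → (45.12,183.90).

Shape 3 is a quadratic bezier drawn with `<path>`. Its stroke #ff00ff means engrave at S212, F3668. After flipping Y the toolpath is (60.91,139.39) → (68.14,169.36) → (79.45,191.27) → (94.83,205.11) → (114.28,210.90).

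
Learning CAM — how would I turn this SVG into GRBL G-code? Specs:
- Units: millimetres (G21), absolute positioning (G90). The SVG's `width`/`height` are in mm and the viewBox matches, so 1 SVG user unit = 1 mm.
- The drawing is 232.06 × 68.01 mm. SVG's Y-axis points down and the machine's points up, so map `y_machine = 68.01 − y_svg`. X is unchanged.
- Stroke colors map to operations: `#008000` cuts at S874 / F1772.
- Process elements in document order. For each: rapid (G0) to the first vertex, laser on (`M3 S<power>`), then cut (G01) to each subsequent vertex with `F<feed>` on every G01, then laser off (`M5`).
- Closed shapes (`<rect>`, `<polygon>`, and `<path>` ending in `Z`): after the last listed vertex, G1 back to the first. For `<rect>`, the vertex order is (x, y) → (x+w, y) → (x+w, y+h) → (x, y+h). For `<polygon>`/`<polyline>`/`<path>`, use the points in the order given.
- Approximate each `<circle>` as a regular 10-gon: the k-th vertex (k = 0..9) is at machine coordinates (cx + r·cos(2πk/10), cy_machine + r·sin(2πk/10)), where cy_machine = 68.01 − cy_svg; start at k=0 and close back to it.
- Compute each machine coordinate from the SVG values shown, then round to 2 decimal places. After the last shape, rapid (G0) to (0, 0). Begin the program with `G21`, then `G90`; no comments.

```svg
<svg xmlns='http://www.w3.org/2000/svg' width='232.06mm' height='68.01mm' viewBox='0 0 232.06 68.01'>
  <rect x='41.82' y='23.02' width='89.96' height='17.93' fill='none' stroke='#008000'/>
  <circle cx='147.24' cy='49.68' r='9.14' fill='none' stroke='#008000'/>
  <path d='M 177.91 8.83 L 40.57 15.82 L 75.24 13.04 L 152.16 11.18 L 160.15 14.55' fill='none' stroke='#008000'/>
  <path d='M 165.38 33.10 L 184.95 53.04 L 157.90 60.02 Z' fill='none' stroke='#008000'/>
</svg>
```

viewBox `0 0 232.06 68.01` with mm width/height → 1 unit = 1 mm. Flip: y_m = 68.01 − y_svg.

**Shape 1** — `<rect>` rectangle, stroke `#008000` → cut (S874, F1772). Machine vertices: (41.82,44.99) → (131.78,44.99) → (131.78,27.06) → (41.82,27.06) → (41.82,44.99). Closed: final G1 returns to the first vertex.

**Shape 2** — `<circle>` circle, stroke `#008000` → cut (S874, F1772). Machine vertices: (156.38,18.33) → (154.63,23.70) → (150.06,27.02) → (144.42,27.02) → (139.85,23.70) → (138.10,18.33) → (139.85,12.96) → (144.42,9.64) → (150.06,9.64) → (154.63,12.96) → (156.38,18.33). Closed: final G1 returns to the first vertex.

**Shape 3** — `<path>` open polyline, stroke `#008000` → cut (S874, F1772). Machine vertices: (177.91,59.18) → (40.57,52.19) → (75.24,54.97) → (152.16,56.83) → (160.15,53.46). Open path.

**Shape 4** — `<path>` regular polygon, stroke `#008000` → cut (S874, F1772). Machine vertices: (165.38,34.91) → (184.95,14.97) → (157.90,7.99) → (165.38,34.91). Closed: final G1 returns to the first vertex.

G21
G90
G0 X41.82 Y44.99
M3 S874
G01 X131.78 Y44.99 F1772
G01 X131.78 Y27.06 F1772
G01 X41.82 Y27.06 F1772
G01 X41.82 Y44.99 F1772
M5
G0 X156.38 Y18.33
M3 S874
G01 X154.63 Y23.70 F1772
G01 X150.06 Y27.02 F1772
G01 X144.42 Y27.02 F1772
G01 X139.85 Y23.70 F1772
G01 X138.10 Y18.33 F1772
G01 X139.85 Y12.96 F1772
G01 X144.42 Y9.64 F1772
G01 X150.06 Y9.64 F1772
G01 X154.63 Y12.96 F1772
G01 X156.38 Y18.33 F1772
M5
G0 X177.91 Y59.18
M3 S874
G01 X40.57 Y52.19 F1772
G01 X75.24 Y54.97 F1772
G01 X152.16 Y56.83 F1772
G01 X160.15 Y53.46 F1772
M5
G0 X165.38 Y34.91
M3 S874
G01 X184.95 Y14.97 F1772
G01 X157.90 Y7.99 F1772
G01 X165.38 Y34.91 F1772
M5
G0 X0.00 Y0.00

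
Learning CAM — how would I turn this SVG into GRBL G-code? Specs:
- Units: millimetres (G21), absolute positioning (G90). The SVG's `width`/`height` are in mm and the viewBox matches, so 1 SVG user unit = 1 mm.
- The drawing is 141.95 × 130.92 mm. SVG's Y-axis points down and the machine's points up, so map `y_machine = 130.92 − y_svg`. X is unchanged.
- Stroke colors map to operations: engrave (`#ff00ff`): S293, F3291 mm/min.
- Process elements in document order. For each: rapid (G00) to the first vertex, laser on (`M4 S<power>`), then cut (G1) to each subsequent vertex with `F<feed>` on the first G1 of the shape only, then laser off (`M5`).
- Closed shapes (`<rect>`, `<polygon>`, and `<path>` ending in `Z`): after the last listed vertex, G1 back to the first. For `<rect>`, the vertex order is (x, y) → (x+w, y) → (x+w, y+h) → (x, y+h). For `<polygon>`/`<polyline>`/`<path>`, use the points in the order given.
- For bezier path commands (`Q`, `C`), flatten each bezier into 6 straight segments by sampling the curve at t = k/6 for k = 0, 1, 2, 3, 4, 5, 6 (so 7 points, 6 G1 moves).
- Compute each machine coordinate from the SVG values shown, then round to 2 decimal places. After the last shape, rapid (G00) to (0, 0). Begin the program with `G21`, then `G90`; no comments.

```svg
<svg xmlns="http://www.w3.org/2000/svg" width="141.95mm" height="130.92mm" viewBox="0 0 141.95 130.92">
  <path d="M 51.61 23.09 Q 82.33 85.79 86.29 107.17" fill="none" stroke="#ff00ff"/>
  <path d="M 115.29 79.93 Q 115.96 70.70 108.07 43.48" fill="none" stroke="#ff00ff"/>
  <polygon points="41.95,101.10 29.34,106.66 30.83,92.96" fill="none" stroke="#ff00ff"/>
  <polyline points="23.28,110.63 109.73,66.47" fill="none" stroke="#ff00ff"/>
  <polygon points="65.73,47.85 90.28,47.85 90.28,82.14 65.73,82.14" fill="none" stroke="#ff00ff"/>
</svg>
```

G21
G90
G00 X51.61 Y107.83
M4 S293
G1 X61.11 Y88.08 F3291
G1 X69.12 Y70.62
G1 X75.64 Y55.46
G1 X80.68 Y42.59
G1 X84.23 Y32.02
G1 X86.29 Y23.75
M5
G00 X115.29 Y50.99
M4 S293
G1 X115.28 Y54.57 F3291
G1 X114.79 Y59.14
G1 X113.82 Y64.72
G1 X112.38 Y71.29
G1 X110.46 Y78.87
G1 X108.07 Y87.44
M5
G00 X41.95 Y29.82
M4 S293
G1 X29.34 Y24.26 F3291
G1 X30.83 Y37.96
G1 X41.95 Y29.82
M5
G00 X23.28 Y20.29
M4 S293
G1 X109.73 Y64.45 F3291
M5
G00 X65.73 Y83.07
M4 S293
G1 X90.28 Y83.07 F3291
G1 X90.28 Y48.78
G1 X65.73 Y48.78
G1 X65.73 Y83.07
M5
G00 X0.00 Y0.00

viewBox `0 0 141.95 130.92` with mm width/height → 1 unit = 1 mm. Flip: y_m = 130.92 − y_svg.

**Shape 1** — `<path>` quadratic bezier, stroke `#ff00ff` → engrave (S293, F3291). Control points (SVG): P0=(51.61,23.09), P1=(82.33,85.79), P2=(86.29,107.17); sampled at t=k/6. Machine vertices: (51.61,107.83) → (61.11,88.08) → (69.12,70.62) → (75.64,55.46) → (80.68,42.59) → (84.23,32.02) → (86.29,23.75). Open path.

**Shape 2** — `<path>` quadratic bezier, stroke `#ff00ff` → engrave (S293, F3291). Control points (SVG): P0=(115.29,79.93), P1=(115.96,70.70), P2=(108.07,43.48); sampled at t=k/6. Machine vertices: (115.29,50.99) → (115.28,54.57) → (114.79,59.14) → (113.82,64.72) → (112.38,71.29) → (110.46,78.87) → (108.07,87.44). Open path.

**Shape 3** — `<polygon>` regular polygon, stroke `#ff00ff` → engrave (S293, F3291). Machine vertices: (41.95,29.82) → (29.34,24.26) → (30.83,37.96) → (41.95,29.82). Closed: final G1 returns to the first vertex.

**Shape 4** — `<polyline>` line segment, stroke `#ff00ff` → engrave (S293, F3291). Machine vertices: (23.28,20.29) → (109.73,64.45). Open path.

**Shape 5** — `<polygon>` rectangle, stroke `#ff00ff` → engrave (S293, F3291). Machine vertices: (65.73,83.07) → (90.28,83.07) → (90.28,48.78) → (65.73,48.78) → (65.73,83.07). Closed: final G1 returns to the first vertex.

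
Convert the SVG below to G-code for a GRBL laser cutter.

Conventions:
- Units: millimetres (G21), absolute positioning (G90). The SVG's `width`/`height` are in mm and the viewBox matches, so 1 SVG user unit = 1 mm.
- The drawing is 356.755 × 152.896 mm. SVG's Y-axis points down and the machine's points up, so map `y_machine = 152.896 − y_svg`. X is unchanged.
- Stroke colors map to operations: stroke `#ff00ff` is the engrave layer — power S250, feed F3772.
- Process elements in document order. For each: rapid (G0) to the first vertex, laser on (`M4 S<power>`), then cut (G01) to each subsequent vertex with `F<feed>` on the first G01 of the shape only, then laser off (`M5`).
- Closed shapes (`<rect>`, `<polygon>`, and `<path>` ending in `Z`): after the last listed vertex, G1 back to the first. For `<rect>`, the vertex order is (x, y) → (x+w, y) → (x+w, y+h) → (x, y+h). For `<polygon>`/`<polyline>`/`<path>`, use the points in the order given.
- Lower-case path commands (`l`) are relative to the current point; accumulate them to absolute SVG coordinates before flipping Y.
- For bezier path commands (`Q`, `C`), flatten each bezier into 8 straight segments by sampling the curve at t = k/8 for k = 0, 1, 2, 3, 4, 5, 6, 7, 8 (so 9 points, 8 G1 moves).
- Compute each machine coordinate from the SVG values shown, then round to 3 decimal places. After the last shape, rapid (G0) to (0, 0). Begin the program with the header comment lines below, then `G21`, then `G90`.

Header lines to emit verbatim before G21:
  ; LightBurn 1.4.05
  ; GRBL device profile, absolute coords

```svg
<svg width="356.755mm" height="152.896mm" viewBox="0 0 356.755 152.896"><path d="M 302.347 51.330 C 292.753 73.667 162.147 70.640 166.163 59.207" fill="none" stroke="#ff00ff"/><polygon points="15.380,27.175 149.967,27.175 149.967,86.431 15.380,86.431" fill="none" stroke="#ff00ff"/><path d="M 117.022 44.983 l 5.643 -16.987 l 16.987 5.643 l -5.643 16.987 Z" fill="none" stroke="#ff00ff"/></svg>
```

1 u = 1 mm; y_m = 152.896 − y.

[1] `<path>` cubic bezier, #ff00ff→engrave S250 F3772: (302.347,101.566) → (293.576,94.345) → (276.456,89.304) → (253.983,86.243) → (229.151,84.964) → (204.958,85.267) → (184.398,86.955) → (170.468,89.829) → (166.163,93.689)

[2] `<polygon>` rectangle, #ff00ff→engrave S250 F3772: (15.380,125.721) → (149.967,125.721) → (149.967,66.465) → (15.380,66.465) → (15.380,125.721) (closed)

[3] `<path>` regular polygon, #ff00ff→engrave S250 F3772: (117.022,107.913) → (122.665,124.900) → (139.652,119.257) → (134.009,102.270) → (117.022,107.913) (closed)

; LightBurn 1.4.05
; GRBL device profile, absolute coords
G21
G90
G0 X302.347 Y101.566
M4 S250
G01 X293.576 Y94.345 F3772
G01 X276.456 Y89.304
G01 X253.983 Y86.243
G01 X229.151 Y84.964
G01 X204.958 Y85.267
G01 X184.398 Y86.955
G01 X170.468 Y89.829
G01 X166.163 Y93.689
M5
G0 X15.380 Y125.721
M4 S250
G01 X149.967 Y125.721 F3772
G01 X149.967 Y66.465
G01 X15.380 Y66.465
G01 X15.380 Y125.721
M5
G0 X117.022 Y107.913
M4 S250
G01 X122.665 Y124.900 F3772
G01 X139.652 Y119.257
G01 X134.009 Y102.270
G01 X117.022 Y107.913
M5
G0 X0.000 Y0.000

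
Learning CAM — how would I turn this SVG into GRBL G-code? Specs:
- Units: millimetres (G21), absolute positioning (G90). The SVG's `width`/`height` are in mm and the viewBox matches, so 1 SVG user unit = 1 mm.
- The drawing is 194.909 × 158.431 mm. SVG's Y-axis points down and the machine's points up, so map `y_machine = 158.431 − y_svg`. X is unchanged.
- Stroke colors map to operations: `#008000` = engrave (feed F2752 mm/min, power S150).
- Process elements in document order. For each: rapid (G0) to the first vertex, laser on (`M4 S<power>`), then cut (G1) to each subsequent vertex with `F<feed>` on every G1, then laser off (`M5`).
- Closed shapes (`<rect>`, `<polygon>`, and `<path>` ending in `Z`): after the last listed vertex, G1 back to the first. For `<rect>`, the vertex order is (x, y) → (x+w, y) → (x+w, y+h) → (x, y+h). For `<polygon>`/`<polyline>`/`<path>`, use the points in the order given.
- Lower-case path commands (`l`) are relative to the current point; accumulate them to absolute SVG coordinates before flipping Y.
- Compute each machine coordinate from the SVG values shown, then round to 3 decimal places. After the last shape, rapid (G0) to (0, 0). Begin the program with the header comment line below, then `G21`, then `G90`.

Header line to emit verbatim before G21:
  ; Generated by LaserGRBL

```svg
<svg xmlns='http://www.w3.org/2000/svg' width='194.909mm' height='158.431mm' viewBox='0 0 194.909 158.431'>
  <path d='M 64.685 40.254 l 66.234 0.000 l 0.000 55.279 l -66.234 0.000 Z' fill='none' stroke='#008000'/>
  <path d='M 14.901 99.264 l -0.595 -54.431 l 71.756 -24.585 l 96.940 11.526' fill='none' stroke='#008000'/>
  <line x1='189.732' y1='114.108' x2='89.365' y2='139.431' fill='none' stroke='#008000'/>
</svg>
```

Since the viewBox matches the mm dimensions, user units are millimetres directly. The only transform is the Y-flip y_m = 158.431 − y_svg.

Shape 1 is a rectangle drawn with `<path>`. Its stroke #008000 means engrave at S150, F2752. After flipping Y the toolpath is (64.685,118.177) → (130.919,118.177) → (130.919,62.898) → (64.685,62.898) → (64.685,118.177), returning to the start.

Shape 2 is a open polyline drawn with `<path>`. Its stroke #008000 means engrave at S150, F2752. After flipping Y the toolpath is (14.901,59.167) → (14.306,113.598) → (86.062,138.183) → (183.002,126.657).

Shape 3 is a line segment drawn with `<line>`. Its stroke #008000 means engrave at S150, F2752. After flipping Y the toolpath is (189.732,44.323) → (89.365,19.000).

; Generated by LaserGRBL
G21
G90
G0 X64.685 Y118.177
M4 S150
G1 X130.919 Y118.177 F2752
G1 X130.919 Y62.898 F2752
G1 X64.685 Y62.898 F2752
G1 X64.685 Y118.177 F2752
M5
G0 X14.901 Y59.167
M4 S150
G1 X14.306 Y113.598 F2752
G1 X86.062 Y138.183 F2752
G1 X183.002 Y126.657 F2752
M5
G0 X189.732 Y44.323
M4 S150
G1 X89.365 Y19.000 F2752
M5
G0 X0.000 Y0.000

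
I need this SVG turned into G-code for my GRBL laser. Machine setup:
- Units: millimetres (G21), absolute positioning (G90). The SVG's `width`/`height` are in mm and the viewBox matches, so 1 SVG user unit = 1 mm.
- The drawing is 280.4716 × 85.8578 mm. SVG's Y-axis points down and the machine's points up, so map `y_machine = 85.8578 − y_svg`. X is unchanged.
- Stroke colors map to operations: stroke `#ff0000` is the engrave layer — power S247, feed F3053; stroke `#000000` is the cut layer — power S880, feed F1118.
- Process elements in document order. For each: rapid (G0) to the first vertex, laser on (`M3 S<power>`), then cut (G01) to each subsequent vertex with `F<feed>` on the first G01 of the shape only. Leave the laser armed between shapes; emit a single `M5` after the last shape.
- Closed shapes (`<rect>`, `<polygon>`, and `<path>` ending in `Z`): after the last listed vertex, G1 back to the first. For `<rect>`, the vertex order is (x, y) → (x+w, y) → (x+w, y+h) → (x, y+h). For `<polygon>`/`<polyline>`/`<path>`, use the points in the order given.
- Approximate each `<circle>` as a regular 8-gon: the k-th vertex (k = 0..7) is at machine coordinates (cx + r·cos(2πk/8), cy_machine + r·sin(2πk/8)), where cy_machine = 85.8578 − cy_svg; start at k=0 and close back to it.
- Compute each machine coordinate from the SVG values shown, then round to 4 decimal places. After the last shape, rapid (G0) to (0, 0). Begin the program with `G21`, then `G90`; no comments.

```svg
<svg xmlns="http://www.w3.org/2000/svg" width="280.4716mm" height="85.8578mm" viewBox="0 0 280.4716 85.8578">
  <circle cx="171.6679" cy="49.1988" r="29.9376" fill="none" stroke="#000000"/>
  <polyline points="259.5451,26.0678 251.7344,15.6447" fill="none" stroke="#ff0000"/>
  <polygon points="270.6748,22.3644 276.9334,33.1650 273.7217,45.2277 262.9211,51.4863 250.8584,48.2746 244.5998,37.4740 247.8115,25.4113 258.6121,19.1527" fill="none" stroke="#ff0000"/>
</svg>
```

1 u = 1 mm; y_m = 85.8578 − y.

[1] `<circle>` circle, #000000→cut S880 F1118: (201.6055,36.6590) → (192.8370,57.8281) → (171.6679,66.5966) → (150.4988,57.8281) → (141.7303,36.6590) → (150.4988,15.4899) → (171.6679,6.7214) → (192.8370,15.4899) → (201.6055,36.6590) (closed)

[2] `<polyline>` line segment, #ff0000→engrave S247 F3053: (259.5451,59.7900) → (251.7344,70.2131)

[3] `<polygon>` regular polygon, #ff0000→engrave S247 F3053: (270.6748,63.4934) → (276.9334,52.6928) → (273.7217,40.6301) → (262.9211,34.3715) → (250.8584,37.5832) → (244.5998,48.3838) → (247.8115,60.4465) → (258.6121,66.7051) → (270.6748,63.4934) (closed)

G21
G90
G0 X201.6055 Y36.6590
M3 S880
G01 X192.8370 Y57.8281 F1118
G01 X171.6679 Y66.5966
G01 X150.4988 Y57.8281
G01 X141.7303 Y36.6590
G01 X150.4988 Y15.4899
G01 X171.6679 Y6.7214
G01 X192.8370 Y15.4899
G01 X201.6055 Y36.6590
G0 X259.5451 Y59.7900
M3 S247
G01 X251.7344 Y70.2131 F3053
G0 X270.6748 Y63.4934
M3 S247
G01 X276.9334 Y52.6928 F3053
G01 X273.7217 Y40.6301
G01 X262.9211 Y34.3715
G01 X250.8584 Y37.5832
G01 X244.5998 Y48.3838
G01 X247.8115 Y60.4465
G01 X258.6121 Y66.7051
G01 X270.6748 Y63.4934
M5
G0 X0.0000 Y0.0000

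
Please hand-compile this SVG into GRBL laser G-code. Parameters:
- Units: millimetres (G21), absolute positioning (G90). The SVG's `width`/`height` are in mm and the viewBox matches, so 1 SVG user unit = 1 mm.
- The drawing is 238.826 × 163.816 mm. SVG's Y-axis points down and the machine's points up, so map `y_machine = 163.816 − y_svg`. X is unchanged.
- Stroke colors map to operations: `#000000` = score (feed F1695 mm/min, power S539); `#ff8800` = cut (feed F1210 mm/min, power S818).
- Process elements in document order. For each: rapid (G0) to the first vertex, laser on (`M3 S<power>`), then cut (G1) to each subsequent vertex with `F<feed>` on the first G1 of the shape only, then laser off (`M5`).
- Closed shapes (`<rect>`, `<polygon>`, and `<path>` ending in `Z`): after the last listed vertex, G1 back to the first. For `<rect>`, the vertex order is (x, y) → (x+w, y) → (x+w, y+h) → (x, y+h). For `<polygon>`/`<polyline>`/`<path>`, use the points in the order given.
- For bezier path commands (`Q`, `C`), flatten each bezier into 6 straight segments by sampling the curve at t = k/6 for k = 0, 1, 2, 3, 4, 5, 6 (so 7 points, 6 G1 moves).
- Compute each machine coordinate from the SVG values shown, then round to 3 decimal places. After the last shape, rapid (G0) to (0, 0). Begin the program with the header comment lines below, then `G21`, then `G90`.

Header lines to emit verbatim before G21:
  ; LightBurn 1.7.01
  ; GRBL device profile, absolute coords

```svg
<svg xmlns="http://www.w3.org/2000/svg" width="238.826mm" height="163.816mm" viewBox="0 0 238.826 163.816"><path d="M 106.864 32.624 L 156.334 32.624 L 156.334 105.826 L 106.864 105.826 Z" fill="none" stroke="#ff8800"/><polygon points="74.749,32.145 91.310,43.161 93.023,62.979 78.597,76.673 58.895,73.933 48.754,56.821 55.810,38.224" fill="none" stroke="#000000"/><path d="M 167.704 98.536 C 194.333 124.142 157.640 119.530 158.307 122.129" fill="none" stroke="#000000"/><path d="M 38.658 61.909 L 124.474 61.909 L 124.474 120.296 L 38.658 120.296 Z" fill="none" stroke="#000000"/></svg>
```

1 u = 1 mm; y_m = 163.816 − y.

[1] `<path>` rectangle, #ff8800→cut S818 F1210: (106.864,131.192) → (156.334,131.192) → (156.334,57.990) → (106.864,57.990) → (106.864,131.192) (closed)

[2] `<polygon>` regular polygon, #000000→score S539 F1695: (74.749,131.671) → (91.310,120.655) → (93.023,100.837) → (78.597,87.143) → (58.895,89.883) → (48.754,106.995) → (55.810,125.592) → (74.749,131.671) (closed)

[3] `<path>` cubic bezier, #000000→score S539 F1695: (167.704,65.280) → (176.208,54.822) → (176.955,48.360) → (172.741,44.856) → (166.364,43.269) → (160.621,42.559) → (158.307,41.687)

[4] `<path>` rectangle, #000000→score S539 F1695: (38.658,101.907) → (124.474,101.907) → (124.474,43.520) → (38.658,43.520) → (38.658,101.907) (closed)

; LightBurn 1.7.01
; GRBL device profile, absolute coords
G21
G90
G0 X106.864 Y131.192
M3 S818
G1 X156.334 Y131.192 F1210
G1 X156.334 Y57.990
G1 X106.864 Y57.990
G1 X106.864 Y131.192
M5
G0 X74.749 Y131.671
M3 S539
G1 X91.310 Y120.655 F1695
G1 X93.023 Y100.837
G1 X78.597 Y87.143
G1 X58.895 Y89.883
G1 X48.754 Y106.995
G1 X55.810 Y125.592
G1 X74.749 Y131.671
M5
G0 X167.704 Y65.280
M3 S539
G1 X176.208 Y54.822 F1695
G1 X176.955 Y48.360
G1 X172.741 Y44.856
G1 X166.364 Y43.269
G1 X160.621 Y42.559
G1 X158.307 Y41.687
M5
G0 X38.658 Y101.907
M3 S539
G1 X124.474 Y101.907 F1695
G1 X124.474 Y43.520
G1 X38.658 Y43.520
G1 X38.658 Y101.907
M5
G0 X0.000 Y0.000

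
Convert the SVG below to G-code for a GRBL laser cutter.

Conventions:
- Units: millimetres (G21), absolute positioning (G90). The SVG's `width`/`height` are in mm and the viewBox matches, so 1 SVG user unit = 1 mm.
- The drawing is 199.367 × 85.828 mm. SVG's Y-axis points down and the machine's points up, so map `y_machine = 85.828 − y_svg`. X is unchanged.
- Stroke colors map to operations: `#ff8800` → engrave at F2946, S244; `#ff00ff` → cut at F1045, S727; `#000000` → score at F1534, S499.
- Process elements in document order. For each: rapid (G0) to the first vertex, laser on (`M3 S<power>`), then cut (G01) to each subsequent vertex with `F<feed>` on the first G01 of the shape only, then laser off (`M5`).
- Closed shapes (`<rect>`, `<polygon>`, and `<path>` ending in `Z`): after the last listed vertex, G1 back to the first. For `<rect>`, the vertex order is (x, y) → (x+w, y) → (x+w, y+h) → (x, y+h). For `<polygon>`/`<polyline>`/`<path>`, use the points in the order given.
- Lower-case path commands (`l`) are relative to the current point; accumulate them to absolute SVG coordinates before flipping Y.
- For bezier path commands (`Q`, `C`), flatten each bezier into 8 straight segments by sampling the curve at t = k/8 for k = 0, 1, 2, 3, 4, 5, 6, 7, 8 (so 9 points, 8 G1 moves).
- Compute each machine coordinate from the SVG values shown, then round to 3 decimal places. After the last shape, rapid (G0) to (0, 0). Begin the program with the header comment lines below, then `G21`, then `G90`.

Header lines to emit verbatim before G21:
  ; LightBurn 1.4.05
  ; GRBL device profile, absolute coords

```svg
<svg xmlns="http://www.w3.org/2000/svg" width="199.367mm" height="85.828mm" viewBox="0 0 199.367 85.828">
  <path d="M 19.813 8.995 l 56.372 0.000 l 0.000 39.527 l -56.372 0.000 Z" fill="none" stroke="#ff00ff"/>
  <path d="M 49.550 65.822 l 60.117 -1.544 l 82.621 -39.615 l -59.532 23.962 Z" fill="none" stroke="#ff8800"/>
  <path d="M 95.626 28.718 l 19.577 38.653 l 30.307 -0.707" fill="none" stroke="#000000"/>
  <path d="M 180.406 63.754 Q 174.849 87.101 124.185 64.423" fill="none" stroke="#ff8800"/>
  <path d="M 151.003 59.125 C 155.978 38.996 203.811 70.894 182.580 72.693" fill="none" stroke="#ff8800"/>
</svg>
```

; LightBurn 1.4.05
; GRBL device profile, absolute coords
G21
G90
G0 X19.813 Y76.833
M3 S727
G01 X76.185 Y76.833 F1045
G01 X76.185 Y37.306
G01 X19.813 Y37.306
G01 X19.813 Y76.833
M5
G0 X49.550 Y20.006
M3 S244
G01 X109.667 Y21.550 F2946
G01 X192.288 Y61.165
G01 X132.756 Y37.203
G01 X49.550 Y20.006
M5
G0 X95.626 Y57.110
M3 S499
G01 X115.203 Y18.457 F1534
G01 X145.510 Y19.164
M5
G0 X180.406 Y22.074
M3 S244
G01 X178.312 Y16.956 F2946
G01 X174.808 Y13.277
G01 X169.895 Y11.036
G01 X163.572 Y10.233
G01 X155.840 Y10.869
G01 X146.698 Y12.943
G01 X136.146 Y16.455
G01 X124.185 Y21.405
M5
G0 X151.003 Y26.703
M3 S244
G01 X154.659 Y31.973 F2946
G01 X161.021 Y33.328
G01 X168.778 Y31.730
G01 X176.619 Y28.142
G01 X183.231 Y23.526
G01 X187.303 Y18.845
G01 X187.523 Y15.060
G01 X182.580 Y13.135
M5
G0 X0.000 Y0.000

1 u = 1 mm; y_m = 85.828 − y.

[1] `<path>` rectangle, #ff00ff→cut S727 F1045: (19.813,76.833) → (76.185,76.833) → (76.185,37.306) → (19.813,37.306) → (19.813,76.833) (closed)

[2] `<path>` closed polygon, #ff8800→engrave S244 F2946: (49.550,20.006) → (109.667,21.550) → (192.288,61.165) → (132.756,37.203) → (49.550,20.006) (closed)

[3] `<path>` open polyline, #000000→score S499 F1534: (95.626,57.110) → (115.203,18.457) → (145.510,19.164)

[4] `<path>` quadratic bezier, #ff8800→engrave S244 F2946: (180.406,22.074) → (178.312,16.956) → (174.808,13.277) → (169.895,11.036) → (163.572,10.233) → (155.840,10.869) → (146.698,12.943) → (136.146,16.455) → (124.185,21.405)

[5] `<path>` cubic bezier, #ff8800→engrave S244 F2946: (151.003,26.703) → (154.659,31.973) → (161.021,33.328) → (168.778,31.730) → (176.619,28.142) → (183.231,23.526) → (187.303,18.845) → (187.523,15.060) → (182.580,13.135)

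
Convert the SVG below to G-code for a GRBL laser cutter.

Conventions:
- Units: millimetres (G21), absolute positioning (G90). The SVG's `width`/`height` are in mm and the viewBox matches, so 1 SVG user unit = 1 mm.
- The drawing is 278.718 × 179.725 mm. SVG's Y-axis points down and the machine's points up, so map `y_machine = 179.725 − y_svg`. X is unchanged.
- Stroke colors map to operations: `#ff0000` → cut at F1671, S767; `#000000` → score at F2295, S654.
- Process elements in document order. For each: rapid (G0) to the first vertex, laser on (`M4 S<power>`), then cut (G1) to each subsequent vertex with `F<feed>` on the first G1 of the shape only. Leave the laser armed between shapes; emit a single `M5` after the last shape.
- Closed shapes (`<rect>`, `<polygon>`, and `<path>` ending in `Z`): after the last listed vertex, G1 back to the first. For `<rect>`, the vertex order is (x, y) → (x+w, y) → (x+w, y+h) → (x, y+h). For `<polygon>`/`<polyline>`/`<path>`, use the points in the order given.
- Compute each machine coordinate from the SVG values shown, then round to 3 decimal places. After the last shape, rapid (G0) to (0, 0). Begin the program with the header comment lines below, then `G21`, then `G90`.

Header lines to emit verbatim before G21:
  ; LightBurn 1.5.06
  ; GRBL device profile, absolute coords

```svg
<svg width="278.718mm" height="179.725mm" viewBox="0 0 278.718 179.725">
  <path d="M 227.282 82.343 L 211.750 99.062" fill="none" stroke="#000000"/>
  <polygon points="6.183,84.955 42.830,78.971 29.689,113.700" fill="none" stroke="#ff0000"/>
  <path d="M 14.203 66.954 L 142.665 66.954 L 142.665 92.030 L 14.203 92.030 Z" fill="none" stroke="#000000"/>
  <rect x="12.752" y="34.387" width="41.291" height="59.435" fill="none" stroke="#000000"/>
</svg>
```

; LightBurn 1.5.06
; GRBL device profile, absolute coords
G21
G90
G0 X227.282 Y97.382
M4 S654
G1 X211.750 Y80.663 F2295
G0 X6.183 Y94.770
M4 S767
G1 X42.830 Y100.754 F1671
G1 X29.689 Y66.025
G1 X6.183 Y94.770
G0 X14.203 Y112.771
M4 S654
G1 X142.665 Y112.771 F2295
G1 X142.665 Y87.695
G1 X14.203 Y87.695
G1 X14.203 Y112.771
G0 X12.752 Y145.338
M4 S654
G1 X54.043 Y145.338 F2295
G1 X54.043 Y85.903
G1 X12.752 Y85.903
G1 X12.752 Y145.338
M5
G0 X0.000 Y0.000

viewBox `0 0 278.718 179.725` with mm width/height → 1 unit = 1 mm. Flip: y_m = 179.725 − y_svg.

**Shape 1** — `<path>` line segment, stroke `#000000` → score (S654, F2295). Machine vertices: (227.282,97.382) → (211.750,80.663). Open path.

**Shape 2** — `<polygon>` regular polygon, stroke `#ff0000` → cut (S767, F1671). Machine vertices: (6.183,94.770) → (42.830,100.754) → (29.689,66.025) → (6.183,94.770). Closed: final G1 returns to the first vertex.

**Shape 3** — `<path>` rectangle, stroke `#000000` → score (S654, F2295). Machine vertices: (14.203,112.771) → (142.665,112.771) → (142.665,87.695) → (14.203,87.695) → (14.203,112.771). Closed: final G1 returns to the first vertex.

**Shape 4** — `<rect>` rectangle, stroke `#000000` → score (S654, F2295). Machine vertices: (12.752,145.338) → (54.043,145.338) → (54.043,85.903) → (12.752,85.903) → (12.752,145.338). Closed: final G1 returns to the first vertex.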